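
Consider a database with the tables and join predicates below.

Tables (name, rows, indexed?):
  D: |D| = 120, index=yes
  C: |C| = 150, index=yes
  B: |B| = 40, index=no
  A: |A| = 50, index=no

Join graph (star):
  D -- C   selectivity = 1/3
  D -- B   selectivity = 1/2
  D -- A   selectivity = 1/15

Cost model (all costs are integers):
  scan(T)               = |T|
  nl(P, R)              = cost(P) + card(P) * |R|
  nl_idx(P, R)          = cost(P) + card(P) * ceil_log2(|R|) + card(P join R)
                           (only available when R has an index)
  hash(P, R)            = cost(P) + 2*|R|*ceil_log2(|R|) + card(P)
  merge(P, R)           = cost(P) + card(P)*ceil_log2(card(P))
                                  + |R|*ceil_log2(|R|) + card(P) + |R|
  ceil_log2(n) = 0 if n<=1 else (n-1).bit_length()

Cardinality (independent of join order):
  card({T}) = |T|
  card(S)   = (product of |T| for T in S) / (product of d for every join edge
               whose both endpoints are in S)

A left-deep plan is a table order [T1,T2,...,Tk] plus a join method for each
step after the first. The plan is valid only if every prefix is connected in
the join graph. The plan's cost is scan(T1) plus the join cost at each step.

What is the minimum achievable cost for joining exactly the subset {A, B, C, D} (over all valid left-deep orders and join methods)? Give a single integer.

12080

Selinger DP over subsets of {A,B,C,D}:
  {D}: scan cost=120, card=120
  {C}: scan cost=150, card=150
  {B}: scan cost=40, card=40
  {A}: scan cost=50, card=50
  {CD}: card=6000; try (D,hash)→1980, (C,merge)→2430, (D,merge)→2460, (C,hash)→2640, (C,nl_idx)→7080, (D,nl_idx)→7200 …(+2); best=1980 via (D,hash)
  {BD}: card=2400; try (B,hash)→720, (D,merge)→1280, (B,merge)→1360, (D,hash)→1760, (D,nl_idx)→2720, (D,nl)→4840 …(+1); best=720 via (B,hash)
  {AD}: card=400; try (D,nl_idx)→800, (A,hash)→840, (D,merge)→1360, (A,merge)→1430, (D,hash)→1780, (D,nl)→6050 …(+1); best=800 via (D,nl_idx)
  {BCD}: card=120000; try (C,hash)→5520, (B,hash)→8460, (C,merge)→33270, (B,merge)→86260, (C,nl_idx)→139920, (B,nl)→241980 …(+1); best=5520 via (C,hash)
  {ACD}: card=20000; try (C,hash)→3600, (C,merge)→6150, (A,hash)→8580, (C,nl_idx)→24000, (C,nl)→60800, (A,merge)→86330 …(+1); best=3600 via (C,hash)
  {ABD}: card=8000; try (B,hash)→1680, (A,hash)→3720, (B,merge)→5080, (B,nl)→16800, (A,merge)→32270, (A,nl)→120720; best=1680 via (B,hash)
  {ABCD}: card=400000; try (C,hash)→12080, (B,hash)→24080, (C,merge)→115030, (A,hash)→126120, (B,merge)→323880, (C,nl_idx)→465680 …(+4); best=12080 via (C,hash)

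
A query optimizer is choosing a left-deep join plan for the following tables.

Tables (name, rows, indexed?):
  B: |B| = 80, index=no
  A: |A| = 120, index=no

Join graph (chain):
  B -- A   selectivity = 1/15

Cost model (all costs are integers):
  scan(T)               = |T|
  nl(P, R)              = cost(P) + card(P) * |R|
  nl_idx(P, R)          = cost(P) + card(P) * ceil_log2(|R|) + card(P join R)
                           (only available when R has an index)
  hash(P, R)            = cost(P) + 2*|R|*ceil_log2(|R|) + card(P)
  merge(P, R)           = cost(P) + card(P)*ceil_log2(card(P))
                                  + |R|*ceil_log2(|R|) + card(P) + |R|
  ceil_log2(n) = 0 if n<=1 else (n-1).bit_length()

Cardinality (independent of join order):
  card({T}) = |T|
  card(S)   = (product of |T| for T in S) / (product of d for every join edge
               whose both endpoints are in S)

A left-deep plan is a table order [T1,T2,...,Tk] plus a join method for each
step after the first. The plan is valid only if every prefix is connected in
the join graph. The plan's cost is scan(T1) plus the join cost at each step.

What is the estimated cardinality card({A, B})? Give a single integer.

640

Tables in S: A(120), B(80)
Edges inside S: B-A(d=15)
numerator = 120 * 80 = 9600
denominator = 15 = 15
card(S) = 9600 / 15 = 640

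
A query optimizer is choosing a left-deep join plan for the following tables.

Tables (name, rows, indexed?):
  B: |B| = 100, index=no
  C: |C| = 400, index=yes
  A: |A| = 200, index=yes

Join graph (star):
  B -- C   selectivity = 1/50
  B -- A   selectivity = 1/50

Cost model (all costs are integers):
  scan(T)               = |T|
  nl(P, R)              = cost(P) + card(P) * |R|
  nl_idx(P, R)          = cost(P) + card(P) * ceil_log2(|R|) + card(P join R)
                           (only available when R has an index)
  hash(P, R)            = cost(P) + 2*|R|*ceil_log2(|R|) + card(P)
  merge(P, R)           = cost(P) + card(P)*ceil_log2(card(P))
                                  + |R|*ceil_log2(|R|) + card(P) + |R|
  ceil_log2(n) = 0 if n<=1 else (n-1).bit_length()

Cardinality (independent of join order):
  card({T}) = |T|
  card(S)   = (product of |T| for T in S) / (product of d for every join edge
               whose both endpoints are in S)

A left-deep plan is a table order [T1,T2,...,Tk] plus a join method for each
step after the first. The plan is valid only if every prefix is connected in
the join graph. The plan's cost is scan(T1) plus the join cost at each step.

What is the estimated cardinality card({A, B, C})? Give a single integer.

3200

Tables in S: A(200), B(100), C(400)
Edges inside S: B-C(d=50), B-A(d=50)
numerator = 200 * 100 * 400 = 8000000
denominator = 50 * 50 = 2500
card(S) = 8000000 / 2500 = 3200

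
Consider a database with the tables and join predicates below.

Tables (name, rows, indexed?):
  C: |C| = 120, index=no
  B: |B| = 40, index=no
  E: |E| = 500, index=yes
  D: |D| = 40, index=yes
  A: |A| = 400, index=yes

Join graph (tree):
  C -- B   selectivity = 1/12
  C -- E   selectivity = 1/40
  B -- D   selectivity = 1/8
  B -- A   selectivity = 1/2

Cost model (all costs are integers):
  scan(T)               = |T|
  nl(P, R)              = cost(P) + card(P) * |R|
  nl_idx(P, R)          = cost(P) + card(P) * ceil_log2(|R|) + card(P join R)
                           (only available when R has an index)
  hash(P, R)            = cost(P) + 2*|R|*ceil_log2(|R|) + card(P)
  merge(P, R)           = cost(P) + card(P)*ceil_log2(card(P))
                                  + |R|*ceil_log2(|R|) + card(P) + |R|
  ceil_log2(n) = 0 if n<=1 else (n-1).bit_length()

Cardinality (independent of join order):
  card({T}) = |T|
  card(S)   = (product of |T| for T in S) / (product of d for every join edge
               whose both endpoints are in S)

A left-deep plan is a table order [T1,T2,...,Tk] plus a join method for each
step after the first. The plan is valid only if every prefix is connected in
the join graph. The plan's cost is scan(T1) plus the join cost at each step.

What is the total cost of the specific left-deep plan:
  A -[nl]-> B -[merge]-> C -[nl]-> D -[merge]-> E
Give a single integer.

step 1: scan A: cost=400, card=400
step 2: join B via nl
    card(P join B) = 400*40/(2) = 8000
    cost = 400 + 400*40 = 16400
step 3: join C via merge
    card(P join C) = 8000*120/(12) = 80000
    cost = 16400 + 8000*13 + 120*7 + 8000 + 120 = 129360
step 4: join D via nl
    card(P join D) = 80000*40/(8) = 400000
    cost = 129360 + 80000*40 = 3329360
step 5: join E via merge
    card(P join E) = 400000*500/(40) = 5000000
    cost = 3329360 + 400000*19 + 500*9 + 400000 + 500 = 11334360

11334360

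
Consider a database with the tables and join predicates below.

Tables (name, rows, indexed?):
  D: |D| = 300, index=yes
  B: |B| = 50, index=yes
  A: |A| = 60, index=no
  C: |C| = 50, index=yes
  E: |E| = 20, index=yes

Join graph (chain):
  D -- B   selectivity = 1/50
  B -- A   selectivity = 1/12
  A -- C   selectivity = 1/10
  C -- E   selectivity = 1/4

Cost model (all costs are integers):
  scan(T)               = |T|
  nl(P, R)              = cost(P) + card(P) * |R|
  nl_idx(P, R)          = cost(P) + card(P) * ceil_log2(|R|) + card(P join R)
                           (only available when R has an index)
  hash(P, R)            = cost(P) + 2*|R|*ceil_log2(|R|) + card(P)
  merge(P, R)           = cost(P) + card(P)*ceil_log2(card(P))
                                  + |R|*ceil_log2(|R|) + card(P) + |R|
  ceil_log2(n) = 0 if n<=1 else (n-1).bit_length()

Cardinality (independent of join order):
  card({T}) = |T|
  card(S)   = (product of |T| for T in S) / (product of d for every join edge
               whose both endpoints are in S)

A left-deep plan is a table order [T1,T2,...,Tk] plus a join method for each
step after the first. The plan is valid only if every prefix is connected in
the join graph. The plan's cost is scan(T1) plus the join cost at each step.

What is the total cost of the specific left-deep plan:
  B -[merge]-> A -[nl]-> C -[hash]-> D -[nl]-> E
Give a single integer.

169970

step 1: scan B: cost=50, card=50
step 2: join A via merge
    card(P join A) = 50*60/(12) = 250
    cost = 50 + 50*6 + 60*6 + 50 + 60 = 820
step 3: join C via nl
    card(P join C) = 250*50/(10) = 1250
    cost = 820 + 250*50 = 13320
step 4: join D via hash
    card(P join D) = 1250*300/(50) = 7500
    cost = 13320 + 2*300*9 + 1250 = 19970
step 5: join E via nl
    card(P join E) = 7500*20/(4) = 37500
    cost = 19970 + 7500*20 = 169970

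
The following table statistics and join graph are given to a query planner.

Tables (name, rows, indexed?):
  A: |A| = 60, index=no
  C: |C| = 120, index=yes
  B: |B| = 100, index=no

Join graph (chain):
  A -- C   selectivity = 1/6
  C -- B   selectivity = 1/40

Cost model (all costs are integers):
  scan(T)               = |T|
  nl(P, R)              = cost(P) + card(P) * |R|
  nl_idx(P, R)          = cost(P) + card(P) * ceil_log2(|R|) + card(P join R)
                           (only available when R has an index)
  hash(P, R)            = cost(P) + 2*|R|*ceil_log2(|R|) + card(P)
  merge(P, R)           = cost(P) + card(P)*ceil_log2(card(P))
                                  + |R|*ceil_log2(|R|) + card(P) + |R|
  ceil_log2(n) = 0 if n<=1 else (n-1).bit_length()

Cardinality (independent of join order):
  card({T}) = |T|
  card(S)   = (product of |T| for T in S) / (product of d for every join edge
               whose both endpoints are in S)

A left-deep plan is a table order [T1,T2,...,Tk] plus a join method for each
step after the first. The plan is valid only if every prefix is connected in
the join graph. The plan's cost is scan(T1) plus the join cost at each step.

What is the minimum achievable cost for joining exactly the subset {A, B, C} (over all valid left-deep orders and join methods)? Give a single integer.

2120

Selinger DP over subsets of {A,B,C}:
  {A}: scan cost=60, card=60
  {C}: scan cost=120, card=120
  {B}: scan cost=100, card=100
  {AC}: card=1200; try (A,hash)→960, (C,merge)→1440, (A,merge)→1500, (C,nl_idx)→1680, (C,hash)→1800, (C,nl)→7260 …(+1); best=960 via (A,hash)
  {BC}: card=300; try (C,nl_idx)→1100, (B,hash)→1640, (C,merge)→1860, (C,hash)→1880, (B,merge)→1880, (C,nl)→12100 …(+1); best=1100 via (C,nl_idx)
  {ABC}: card=3000; try (A,hash)→2120, (B,hash)→3560, (A,merge)→4520, (B,merge)→16160, (A,nl)→19100, (B,nl)→120960; best=2120 via (A,hash)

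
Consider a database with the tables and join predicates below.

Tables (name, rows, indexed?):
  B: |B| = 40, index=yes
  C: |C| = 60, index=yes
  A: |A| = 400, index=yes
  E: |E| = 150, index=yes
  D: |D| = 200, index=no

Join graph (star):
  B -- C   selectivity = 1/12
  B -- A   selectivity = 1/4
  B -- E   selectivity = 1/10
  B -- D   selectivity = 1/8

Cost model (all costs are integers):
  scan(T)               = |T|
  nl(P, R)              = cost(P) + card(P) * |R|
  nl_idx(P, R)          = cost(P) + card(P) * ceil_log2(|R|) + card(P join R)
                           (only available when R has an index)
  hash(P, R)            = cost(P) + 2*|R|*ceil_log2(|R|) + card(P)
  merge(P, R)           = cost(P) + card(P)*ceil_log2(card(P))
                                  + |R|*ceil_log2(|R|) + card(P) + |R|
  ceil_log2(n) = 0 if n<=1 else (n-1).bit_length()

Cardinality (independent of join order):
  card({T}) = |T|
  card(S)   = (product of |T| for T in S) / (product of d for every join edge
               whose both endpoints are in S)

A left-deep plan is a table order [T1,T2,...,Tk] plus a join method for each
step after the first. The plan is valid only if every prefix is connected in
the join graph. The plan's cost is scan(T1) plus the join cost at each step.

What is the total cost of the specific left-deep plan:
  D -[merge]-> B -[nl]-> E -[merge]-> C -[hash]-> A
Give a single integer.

459900

step 1: scan D: cost=200, card=200
step 2: join B via merge
    card(P join B) = 200*40/(8) = 1000
    cost = 200 + 200*8 + 40*6 + 200 + 40 = 2280
step 3: join E via nl
    card(P join E) = 1000*150/(10) = 15000
    cost = 2280 + 1000*150 = 152280
step 4: join C via merge
    card(P join C) = 15000*60/(12) = 75000
    cost = 152280 + 15000*14 + 60*6 + 15000 + 60 = 377700
step 5: join A via hash
    card(P join A) = 75000*400/(4) = 7500000
    cost = 377700 + 2*400*9 + 75000 = 459900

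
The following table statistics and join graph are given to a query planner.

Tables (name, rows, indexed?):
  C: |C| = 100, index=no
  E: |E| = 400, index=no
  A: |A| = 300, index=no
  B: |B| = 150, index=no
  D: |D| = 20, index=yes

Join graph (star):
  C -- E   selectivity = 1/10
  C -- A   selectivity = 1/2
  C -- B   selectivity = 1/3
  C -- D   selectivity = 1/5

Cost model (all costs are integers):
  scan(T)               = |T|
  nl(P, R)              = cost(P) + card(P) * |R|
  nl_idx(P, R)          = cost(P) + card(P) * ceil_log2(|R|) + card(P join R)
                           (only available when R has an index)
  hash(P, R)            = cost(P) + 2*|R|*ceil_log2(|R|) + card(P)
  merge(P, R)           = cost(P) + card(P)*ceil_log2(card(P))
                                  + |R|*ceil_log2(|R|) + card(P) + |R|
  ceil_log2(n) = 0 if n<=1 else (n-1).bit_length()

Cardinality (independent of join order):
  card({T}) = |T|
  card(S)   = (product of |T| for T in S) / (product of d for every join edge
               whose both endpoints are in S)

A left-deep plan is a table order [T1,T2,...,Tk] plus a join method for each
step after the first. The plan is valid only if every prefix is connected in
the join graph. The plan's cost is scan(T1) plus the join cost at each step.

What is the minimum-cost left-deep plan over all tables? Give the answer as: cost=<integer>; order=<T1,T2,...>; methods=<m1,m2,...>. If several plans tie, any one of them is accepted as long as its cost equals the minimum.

cost=830200; order=E,C,D,B,A; methods=hash,hash,hash,hash

Selinger DP (subsets sized 1..n):
  {C}: scan cost=100, card=100
  {E}: scan cost=400, card=400
  {A}: scan cost=300, card=300
  {B}: scan cost=150, card=150
  {D}: scan cost=20, card=20
  {CE}: card=4000; try (C,hash)→2200, (E,merge)→4900, (C,merge)→5200, (E,hash)→7400, (E,nl)→40100, (C,nl)→40400; best=2200 via (C,hash)
  {AC}: card=15000; try (C,hash)→2000, (A,merge)→3900, (C,merge)→4100, (A,hash)→5600, (A,nl)→30100, (C,nl)→30300; best=2000 via (C,hash)
  {BC}: card=5000; try (C,hash)→1700, (B,merge)→2250, (C,merge)→2300, (B,hash)→2600, (B,nl)→15100, (C,nl)→15150; best=1700 via (C,hash)
  {CD}: card=400; try (D,hash)→400, (C,merge)→940, (D,nl_idx)→1000, (D,merge)→1020, (C,hash)→1440, (C,nl)→2020 …(+1); best=400 via (D,hash)
  {ACE}: card=600000; try (A,hash)→11600, (E,hash)→24200, (A,merge)→57200, (E,merge)→231000, (A,nl)→1202200, (E,nl)→6002000; best=11600 via (A,hash)
  {BCE}: card=200000; try (B,hash)→8600, (E,hash)→13900, (B,merge)→55550, (E,merge)→75700, (B,nl)→602200, (E,nl)→2001700; best=8600 via (B,hash)
  {CDE}: card=16000; try (D,hash)→6400, (E,hash)→8000, (E,merge)→8400, (D,nl_idx)→38200, (D,merge)→54320, (D,nl)→82200 …(+1); best=6400 via (D,hash)
  {ABC}: card=750000; try (A,hash)→12100, (B,hash)→19400, (A,merge)→74700, (B,merge)→228350, (A,nl)→1501700, (B,nl)→2252000; best=12100 via (A,hash)
  {ACD}: card=60000; try (A,hash)→6200, (A,merge)→7400, (D,hash)→17200, (A,nl)→120400, (D,nl_idx)→137000, (D,merge)→227120 …(+1); best=6200 via (A,hash)
  {BCD}: card=20000; try (B,hash)→3200, (B,merge)→5750, (D,hash)→6900, (D,nl_idx)→46700, (B,nl)→60400, (D,merge)→71820 …(+1); best=3200 via (B,hash)
  {ABCE}: card=30000000; try (A,hash)→214000, (B,hash)→614000, (E,hash)→769300, (A,merge)→3811600, (B,merge)→12612950, (E,merge)→15766100 …(+3); best=214000 via (A,hash)
  {ACDE}: card=2400000; try (A,hash)→27800, (E,hash)→73400, (A,merge)→249400, (D,hash)→611800, (E,merge)→1030200, (A,nl)→4806400 …(+4); best=27800 via (A,hash)
  {BCDE}: card=800000; try (B,hash)→24800, (E,hash)→30400, (D,hash)→208800, (B,merge)→247750, (E,merge)→327200, (D,nl_idx)→1808600 …(+4); best=24800 via (B,hash)
  {ABCD}: card=3000000; try (A,hash)→28600, (B,hash)→68600, (A,merge)→326200, (D,hash)→762300, (B,merge)→1027550, (A,nl)→6003200 …(+4); best=28600 via (A,hash)
  {ABCDE}: card=120000000; try (A,hash)→830200, (B,hash)→2430200, (E,hash)→3035800, (A,merge)→16827800, (D,hash)→30214200, (B,merge)→55229150 …(+7); best=830200 via (A,hash)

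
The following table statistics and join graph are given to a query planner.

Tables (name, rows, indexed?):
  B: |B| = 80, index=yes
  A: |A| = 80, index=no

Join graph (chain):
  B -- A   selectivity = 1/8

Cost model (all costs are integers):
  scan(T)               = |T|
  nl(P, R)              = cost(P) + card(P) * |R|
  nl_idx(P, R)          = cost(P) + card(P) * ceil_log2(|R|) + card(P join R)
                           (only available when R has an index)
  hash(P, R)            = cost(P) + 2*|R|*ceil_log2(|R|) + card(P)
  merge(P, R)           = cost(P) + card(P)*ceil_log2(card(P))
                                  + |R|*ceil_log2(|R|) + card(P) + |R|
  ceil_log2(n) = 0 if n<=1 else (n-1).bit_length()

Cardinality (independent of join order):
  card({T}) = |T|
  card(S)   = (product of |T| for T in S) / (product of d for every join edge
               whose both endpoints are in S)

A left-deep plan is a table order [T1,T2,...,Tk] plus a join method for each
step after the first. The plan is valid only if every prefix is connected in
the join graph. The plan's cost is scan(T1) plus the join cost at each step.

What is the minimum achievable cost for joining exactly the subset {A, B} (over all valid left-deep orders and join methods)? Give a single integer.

1280

Selinger DP over subsets of {A,B}:
  {B}: scan cost=80, card=80
  {A}: scan cost=80, card=80
  {AB}: card=800; try (B,hash)→1280, (A,hash)→1280, (B,merge)→1360, (A,merge)→1360, (B,nl_idx)→1440, (B,nl)→6480 …(+1); best=1280 via (B,hash)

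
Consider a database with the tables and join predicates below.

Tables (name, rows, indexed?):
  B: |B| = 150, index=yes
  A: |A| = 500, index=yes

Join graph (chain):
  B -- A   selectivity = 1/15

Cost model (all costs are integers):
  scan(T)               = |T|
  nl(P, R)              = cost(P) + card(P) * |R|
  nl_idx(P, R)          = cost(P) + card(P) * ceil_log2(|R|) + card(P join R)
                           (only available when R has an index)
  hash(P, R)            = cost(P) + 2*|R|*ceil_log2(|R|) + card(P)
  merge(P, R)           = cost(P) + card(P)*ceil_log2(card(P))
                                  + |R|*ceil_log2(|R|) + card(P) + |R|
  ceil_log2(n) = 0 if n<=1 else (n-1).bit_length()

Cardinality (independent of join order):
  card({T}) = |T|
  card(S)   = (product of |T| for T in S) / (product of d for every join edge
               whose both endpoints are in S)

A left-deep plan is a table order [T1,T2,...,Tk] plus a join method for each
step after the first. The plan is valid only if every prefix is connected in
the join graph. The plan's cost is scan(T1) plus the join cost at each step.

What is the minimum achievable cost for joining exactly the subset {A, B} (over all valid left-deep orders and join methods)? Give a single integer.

Selinger DP over subsets of {A,B}:
  {B}: scan cost=150, card=150
  {A}: scan cost=500, card=500
  {AB}: card=5000; try (B,hash)→3400, (A,merge)→6500, (A,nl_idx)→6500, (B,merge)→6850, (A,hash)→9300, (B,nl_idx)→9500 …(+2); best=3400 via (B,hash)

3400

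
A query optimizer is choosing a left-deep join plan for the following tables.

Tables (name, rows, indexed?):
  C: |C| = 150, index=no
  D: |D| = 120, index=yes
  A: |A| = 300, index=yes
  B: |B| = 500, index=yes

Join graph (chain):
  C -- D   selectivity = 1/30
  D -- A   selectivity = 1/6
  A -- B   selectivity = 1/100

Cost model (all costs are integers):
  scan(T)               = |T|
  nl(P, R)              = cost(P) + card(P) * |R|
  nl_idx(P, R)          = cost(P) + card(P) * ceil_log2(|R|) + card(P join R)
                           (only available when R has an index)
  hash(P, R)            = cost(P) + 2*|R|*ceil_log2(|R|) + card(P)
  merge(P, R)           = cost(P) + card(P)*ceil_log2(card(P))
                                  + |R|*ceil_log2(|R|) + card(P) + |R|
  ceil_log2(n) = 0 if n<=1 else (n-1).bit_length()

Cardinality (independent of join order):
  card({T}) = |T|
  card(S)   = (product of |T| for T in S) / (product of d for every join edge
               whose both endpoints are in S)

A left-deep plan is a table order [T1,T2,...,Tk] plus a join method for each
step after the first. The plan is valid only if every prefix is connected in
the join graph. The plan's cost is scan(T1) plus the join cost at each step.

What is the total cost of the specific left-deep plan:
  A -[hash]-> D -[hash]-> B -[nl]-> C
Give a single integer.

step 1: scan A: cost=300, card=300
step 2: join D via hash
    card(P join D) = 300*120/(6) = 6000
    cost = 300 + 2*120*7 + 300 = 2280
step 3: join B via hash
    card(P join B) = 6000*500/(100) = 30000
    cost = 2280 + 2*500*9 + 6000 = 17280
step 4: join C via nl
    card(P join C) = 30000*150/(30) = 150000
    cost = 17280 + 30000*150 = 4517280

4517280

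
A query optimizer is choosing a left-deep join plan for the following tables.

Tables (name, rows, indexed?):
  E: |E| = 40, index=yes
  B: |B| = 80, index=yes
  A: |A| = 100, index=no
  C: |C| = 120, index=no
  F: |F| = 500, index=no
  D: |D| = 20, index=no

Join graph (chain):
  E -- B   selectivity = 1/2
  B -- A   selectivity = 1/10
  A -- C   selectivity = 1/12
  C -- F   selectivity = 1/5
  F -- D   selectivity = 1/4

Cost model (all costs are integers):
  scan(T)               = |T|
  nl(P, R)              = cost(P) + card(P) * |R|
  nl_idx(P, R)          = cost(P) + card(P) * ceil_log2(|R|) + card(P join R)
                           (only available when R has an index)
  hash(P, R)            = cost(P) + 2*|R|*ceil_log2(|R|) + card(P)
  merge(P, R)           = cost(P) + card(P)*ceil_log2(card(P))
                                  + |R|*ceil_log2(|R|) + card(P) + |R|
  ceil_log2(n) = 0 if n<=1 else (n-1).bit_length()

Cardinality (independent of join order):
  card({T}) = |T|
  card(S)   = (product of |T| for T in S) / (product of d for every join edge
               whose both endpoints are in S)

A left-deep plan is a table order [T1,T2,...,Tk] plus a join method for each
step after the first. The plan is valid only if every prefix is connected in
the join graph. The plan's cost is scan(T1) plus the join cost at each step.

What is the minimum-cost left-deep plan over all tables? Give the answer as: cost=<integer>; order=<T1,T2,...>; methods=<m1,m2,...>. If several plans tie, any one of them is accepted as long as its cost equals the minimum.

Selinger DP (subsets sized 1..n):
  {E}: scan cost=40, card=40
  {B}: scan cost=80, card=80
  {A}: scan cost=100, card=100
  {C}: scan cost=120, card=120
  {F}: scan cost=500, card=500
  {D}: scan cost=20, card=20
  {BE}: card=1600; try (E,hash)→640, (B,merge)→960, (E,merge)→1000, (B,hash)→1200, (B,nl_idx)→1920, (E,nl_idx)→2160 …(+2); best=640 via (E,hash)
  {AB}: card=800; try (B,hash)→1320, (A,merge)→1520, (B,merge)→1540, (A,hash)→1560, (B,nl_idx)→1600, (A,nl)→8080 …(+1); best=1320 via (B,hash)
  {AC}: card=1000; try (A,hash)→1640, (C,merge)→1860, (C,hash)→1880, (A,merge)→1880, (C,nl)→12100, (A,nl)→12120; best=1640 via (A,hash)
  {CF}: card=12000; try (C,hash)→2680, (F,merge)→6080, (C,merge)→6460, (F,hash)→9240, (F,nl)→60120, (C,nl)→60500; best=2680 via (C,hash)
  {DF}: card=2500; try (D,hash)→1200, (F,merge)→5140, (D,merge)→5620, (F,hash)→9040, (F,nl)→10020, (D,nl)→10500; best=1200 via (D,hash)
  {ABE}: card=16000; try (E,hash)→2600, (A,hash)→3640, (E,merge)→10400, (A,merge)→20640, (E,nl_idx)→22120, (E,nl)→33320 …(+1); best=2600 via (E,hash)
  {ABC}: card=8000; try (B,hash)→3760, (C,hash)→3800, (C,merge)→11080, (B,merge)→13280, (B,nl_idx)→16640, (B,nl)→81640 …(+1); best=3760 via (B,hash)
  {ACF}: card=100000; try (F,hash)→11640, (A,hash)→16080, (F,merge)→17640, (A,merge)→183480, (F,nl)→501640, (A,nl)→1202680; best=11640 via (F,hash)
  {CDF}: card=60000; try (C,hash)→5380, (D,hash)→14880, (C,merge)→34660, (D,merge)→182800, (D,nl)→242680, (C,nl)→301200; best=5380 via (C,hash)
  {ABCE}: card=160000; try (E,hash)→12240, (C,hash)→20280, (E,merge)→116040, (E,nl_idx)→211760, (C,merge)→243560, (E,nl)→323760 …(+1); best=12240 via (E,hash)
  {ABCF}: card=800000; try (F,hash)→20760, (B,hash)→112760, (F,merge)→120760, (B,nl_idx)→1511640, (B,merge)→1812280, (F,nl)→4003760 …(+1); best=20760 via (F,hash)
  {ACDF}: card=500000; try (A,hash)→66780, (D,hash)→111840, (A,merge)→1026180, (D,merge)→1811760, (D,nl)→2011640, (A,nl)→6005380; best=66780 via (A,hash)
  {ABCEF}: card=16000000; try (F,hash)→181240, (E,hash)→821240, (F,merge)→3057240, (E,merge)→16821040, (E,nl_idx)→20820760, (E,nl)→32020760 …(+1); best=181240 via (F,hash)
  {ABCDF}: card=4000000; try (B,hash)→567900, (D,hash)→820960, (B,nl_idx)→7566780, (B,merge)→10067420, (D,nl)→16020760, (D,merge)→16820880 …(+1); best=567900 via (B,hash)
  {ABCDEF}: card=80000000; try (E,hash)→4568380, (D,hash)→16181440, (E,merge)→92568180, (E,nl_idx)→104567900, (E,nl)→160567900, (D,nl)→320181240 …(+1); best=4568380 via (E,hash)

cost=4568380; order=F,D,C,A,B,E; methods=hash,hash,hash,hash,hash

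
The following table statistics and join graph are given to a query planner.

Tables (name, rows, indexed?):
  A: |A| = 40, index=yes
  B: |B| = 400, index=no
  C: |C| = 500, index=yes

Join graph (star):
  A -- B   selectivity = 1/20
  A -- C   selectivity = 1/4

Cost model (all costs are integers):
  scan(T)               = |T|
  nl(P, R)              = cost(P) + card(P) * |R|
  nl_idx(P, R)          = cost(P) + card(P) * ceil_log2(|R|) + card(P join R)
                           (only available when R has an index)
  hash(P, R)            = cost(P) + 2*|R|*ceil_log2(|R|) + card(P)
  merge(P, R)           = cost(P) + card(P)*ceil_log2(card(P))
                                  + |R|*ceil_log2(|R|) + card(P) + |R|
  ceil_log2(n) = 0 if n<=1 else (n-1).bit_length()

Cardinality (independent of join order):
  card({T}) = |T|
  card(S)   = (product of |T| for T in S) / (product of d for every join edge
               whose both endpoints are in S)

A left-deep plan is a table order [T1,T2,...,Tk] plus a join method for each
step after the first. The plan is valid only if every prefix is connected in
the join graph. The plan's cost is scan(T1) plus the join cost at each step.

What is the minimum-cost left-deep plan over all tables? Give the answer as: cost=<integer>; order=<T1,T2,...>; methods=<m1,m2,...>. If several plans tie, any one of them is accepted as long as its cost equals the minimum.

cost=11080; order=B,A,C; methods=hash,hash

Selinger DP (subsets sized 1..n):
  {A}: scan cost=40, card=40
  {B}: scan cost=400, card=400
  {C}: scan cost=500, card=500
  {AB}: card=800; try (A,hash)→1280, (A,nl_idx)→3600, (B,merge)→4320, (A,merge)→4680, (B,hash)→7280, (B,nl)→16040 …(+1); best=1280 via (A,hash)
  {AC}: card=5000; try (A,hash)→1480, (C,merge)→5320, (C,nl_idx)→5400, (A,merge)→5780, (A,nl_idx)→8500, (C,hash)→9080 …(+2); best=1480 via (A,hash)
  {ABC}: card=100000; try (C,hash)→11080, (B,hash)→13680, (C,merge)→15080, (B,merge)→75480, (C,nl_idx)→108480, (C,nl)→401280 …(+1); best=11080 via (C,hash)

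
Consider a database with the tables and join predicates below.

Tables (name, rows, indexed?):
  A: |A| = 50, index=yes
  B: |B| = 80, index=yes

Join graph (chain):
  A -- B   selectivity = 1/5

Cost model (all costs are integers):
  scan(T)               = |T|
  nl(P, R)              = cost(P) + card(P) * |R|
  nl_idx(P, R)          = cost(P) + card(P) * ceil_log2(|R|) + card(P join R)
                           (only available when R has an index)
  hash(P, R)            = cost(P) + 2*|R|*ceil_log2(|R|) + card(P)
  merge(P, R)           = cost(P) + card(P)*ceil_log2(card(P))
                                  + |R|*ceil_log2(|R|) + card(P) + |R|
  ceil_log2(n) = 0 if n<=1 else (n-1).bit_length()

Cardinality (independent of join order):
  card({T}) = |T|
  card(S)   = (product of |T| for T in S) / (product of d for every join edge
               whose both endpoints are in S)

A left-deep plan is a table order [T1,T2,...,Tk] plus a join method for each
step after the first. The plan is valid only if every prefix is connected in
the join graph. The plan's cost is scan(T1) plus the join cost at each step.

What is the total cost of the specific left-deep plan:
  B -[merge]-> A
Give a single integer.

step 1: scan B: cost=80, card=80
step 2: join A via merge
    card(P join A) = 80*50/(5) = 800
    cost = 80 + 80*7 + 50*6 + 80 + 50 = 1070

1070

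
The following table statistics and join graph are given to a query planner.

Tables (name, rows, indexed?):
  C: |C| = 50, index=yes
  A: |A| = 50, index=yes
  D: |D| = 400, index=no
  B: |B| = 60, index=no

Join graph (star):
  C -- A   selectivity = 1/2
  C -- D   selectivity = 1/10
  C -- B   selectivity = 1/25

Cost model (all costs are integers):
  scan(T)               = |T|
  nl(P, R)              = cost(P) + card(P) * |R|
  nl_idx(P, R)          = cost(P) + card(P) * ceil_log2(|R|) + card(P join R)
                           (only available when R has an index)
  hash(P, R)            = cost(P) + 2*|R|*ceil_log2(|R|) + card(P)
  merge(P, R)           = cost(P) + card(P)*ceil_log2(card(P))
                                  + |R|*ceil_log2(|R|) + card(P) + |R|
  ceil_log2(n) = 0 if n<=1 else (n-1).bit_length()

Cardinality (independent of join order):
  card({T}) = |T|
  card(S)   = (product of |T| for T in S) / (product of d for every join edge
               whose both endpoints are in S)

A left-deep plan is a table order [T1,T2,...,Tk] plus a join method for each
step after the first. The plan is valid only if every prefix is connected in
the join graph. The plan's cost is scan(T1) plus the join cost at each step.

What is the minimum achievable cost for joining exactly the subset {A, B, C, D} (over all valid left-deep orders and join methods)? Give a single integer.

Selinger DP over subsets of {A,B,C,D}:
  {C}: scan cost=50, card=50
  {A}: scan cost=50, card=50
  {D}: scan cost=400, card=400
  {B}: scan cost=60, card=60
  {AC}: card=1250; try (C,hash)→700, (A,hash)→700, (C,merge)→750, (A,merge)→750, (C,nl_idx)→1600, (A,nl_idx)→1600 …(+2); best=700 via (C,hash)
  {CD}: card=2000; try (C,hash)→1400, (D,merge)→4400, (C,merge)→4750, (C,nl_idx)→4800, (D,hash)→7300, (D,nl)→20050 …(+1); best=1400 via (C,hash)
  {BC}: card=120; try (C,nl_idx)→540, (C,hash)→720, (B,hash)→820, (B,merge)→820, (C,merge)→830, (B,nl)→3050 …(+1); best=540 via (C,nl_idx)
  {ACD}: card=50000; try (A,hash)→4000, (D,hash)→9150, (D,merge)→19700, (A,merge)→25750, (A,nl_idx)→63400, (A,nl)→101400 …(+1); best=4000 via (A,hash)
  {ABC}: card=3000; try (A,hash)→1260, (A,merge)→1850, (B,hash)→2670, (A,nl_idx)→4260, (A,nl)→6540, (B,merge)→16120 …(+1); best=1260 via (A,hash)
  {BCD}: card=4800; try (B,hash)→4120, (D,merge)→5500, (D,hash)→7860, (B,merge)→25820, (D,nl)→48540, (B,nl)→121400; best=4120 via (B,hash)
  {ABCD}: card=120000; try (A,hash)→9520, (D,hash)→11460, (D,merge)→44260, (B,hash)→54720, (A,merge)→71670, (A,nl_idx)→152920 …(+4); best=9520 via (A,hash)

9520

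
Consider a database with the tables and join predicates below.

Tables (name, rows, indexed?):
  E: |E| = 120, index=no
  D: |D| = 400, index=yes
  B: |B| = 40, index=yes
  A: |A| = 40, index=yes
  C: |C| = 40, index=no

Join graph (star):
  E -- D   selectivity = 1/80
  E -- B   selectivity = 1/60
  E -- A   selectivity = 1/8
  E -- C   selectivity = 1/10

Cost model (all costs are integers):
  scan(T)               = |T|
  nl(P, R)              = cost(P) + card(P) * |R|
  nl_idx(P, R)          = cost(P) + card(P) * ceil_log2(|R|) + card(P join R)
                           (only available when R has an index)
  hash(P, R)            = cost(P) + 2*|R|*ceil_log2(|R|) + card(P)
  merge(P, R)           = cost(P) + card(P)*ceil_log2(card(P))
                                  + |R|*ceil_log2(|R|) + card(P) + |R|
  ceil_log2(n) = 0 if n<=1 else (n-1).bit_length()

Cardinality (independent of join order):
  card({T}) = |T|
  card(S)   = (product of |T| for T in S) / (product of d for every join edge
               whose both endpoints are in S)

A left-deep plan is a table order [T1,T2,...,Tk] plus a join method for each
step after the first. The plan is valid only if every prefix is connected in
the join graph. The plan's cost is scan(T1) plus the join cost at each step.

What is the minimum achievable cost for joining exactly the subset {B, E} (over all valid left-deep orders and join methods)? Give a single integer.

720

Selinger DP over subsets of {B,E}:
  {E}: scan cost=120, card=120
  {B}: scan cost=40, card=40
  {BE}: card=80; try (B,hash)→720, (B,nl_idx)→920, (E,merge)→1280, (B,merge)→1360, (E,hash)→1760, (E,nl)→4840 …(+1); best=720 via (B,hash)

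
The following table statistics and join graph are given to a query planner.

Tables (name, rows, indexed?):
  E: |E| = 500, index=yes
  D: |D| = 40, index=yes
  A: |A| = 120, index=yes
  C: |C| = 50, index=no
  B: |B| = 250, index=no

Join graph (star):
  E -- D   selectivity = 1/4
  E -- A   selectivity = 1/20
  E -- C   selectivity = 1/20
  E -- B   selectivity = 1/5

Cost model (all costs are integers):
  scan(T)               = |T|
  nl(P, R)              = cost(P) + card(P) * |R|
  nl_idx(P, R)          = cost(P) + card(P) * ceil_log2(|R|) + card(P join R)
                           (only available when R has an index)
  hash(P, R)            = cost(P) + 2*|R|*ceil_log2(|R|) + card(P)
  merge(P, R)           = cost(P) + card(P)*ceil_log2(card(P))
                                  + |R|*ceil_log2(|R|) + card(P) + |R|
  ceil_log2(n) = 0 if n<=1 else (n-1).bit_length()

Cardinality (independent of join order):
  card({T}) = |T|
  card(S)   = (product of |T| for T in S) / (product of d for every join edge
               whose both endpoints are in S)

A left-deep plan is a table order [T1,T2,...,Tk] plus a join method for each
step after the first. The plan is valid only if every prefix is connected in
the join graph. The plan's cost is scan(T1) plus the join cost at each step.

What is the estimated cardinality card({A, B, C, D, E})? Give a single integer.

3750000

Tables in S: A(120), B(250), C(50), D(40), E(500)
Edges inside S: E-D(d=4), E-A(d=20), E-C(d=20), E-B(d=5)
numerator = 120 * 250 * 50 * 40 * 500 = 30000000000
denominator = 4 * 20 * 20 * 5 = 8000
card(S) = 30000000000 / 8000 = 3750000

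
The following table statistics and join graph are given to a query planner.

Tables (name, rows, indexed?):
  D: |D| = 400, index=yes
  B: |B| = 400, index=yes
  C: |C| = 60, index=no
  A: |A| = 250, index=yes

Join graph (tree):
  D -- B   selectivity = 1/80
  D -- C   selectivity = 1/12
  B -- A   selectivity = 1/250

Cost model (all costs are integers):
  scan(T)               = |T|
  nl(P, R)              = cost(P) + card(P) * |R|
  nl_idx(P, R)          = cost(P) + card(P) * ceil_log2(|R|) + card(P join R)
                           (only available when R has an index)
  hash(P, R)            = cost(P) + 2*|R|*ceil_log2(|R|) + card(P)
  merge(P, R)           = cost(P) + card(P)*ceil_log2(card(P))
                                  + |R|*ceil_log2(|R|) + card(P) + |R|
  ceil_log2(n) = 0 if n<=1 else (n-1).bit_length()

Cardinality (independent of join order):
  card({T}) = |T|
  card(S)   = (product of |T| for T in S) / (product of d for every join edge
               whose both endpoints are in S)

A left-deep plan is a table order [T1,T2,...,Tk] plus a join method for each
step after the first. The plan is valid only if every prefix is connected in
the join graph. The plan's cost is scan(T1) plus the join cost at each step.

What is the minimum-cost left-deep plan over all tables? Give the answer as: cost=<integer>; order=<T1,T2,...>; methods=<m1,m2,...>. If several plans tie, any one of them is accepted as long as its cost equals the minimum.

cost=11220; order=A,B,D,C; methods=nl_idx,nl_idx,hash

Selinger DP (subsets sized 1..n):
  {D}: scan cost=400, card=400
  {B}: scan cost=400, card=400
  {C}: scan cost=60, card=60
  {A}: scan cost=250, card=250
  {BD}: card=2000; try (D,nl_idx)→6000, (B,nl_idx)→6000, (D,hash)→8000, (B,hash)→8000, (D,merge)→8400, (B,merge)→8400 …(+2); best=6000 via (D,nl_idx)
  {CD}: card=2000; try (C,hash)→1520, (D,nl_idx)→2600, (D,merge)→4480, (C,merge)→4820, (D,hash)→7320, (D,nl)→24060 …(+1); best=1520 via (C,hash)
  {AB}: card=400; try (B,nl_idx)→2900, (A,nl_idx)→4000, (A,hash)→4800, (B,merge)→6500, (A,merge)→6650, (B,hash)→7700 …(+2); best=2900 via (B,nl_idx)
  {BCD}: card=10000; try (C,hash)→8720, (B,hash)→10720, (B,merge)→29520, (B,nl_idx)→29520, (C,merge)→30420, (C,nl)→126000 …(+1); best=8720 via (C,hash)
  {ABD}: card=2000; try (D,nl_idx)→8500, (D,hash)→10500, (D,merge)→10900, (A,hash)→12000, (A,nl_idx)→24000, (A,merge)→32250 …(+2); best=8500 via (D,nl_idx)
  {ABCD}: card=10000; try (C,hash)→11220, (A,hash)→22720, (C,merge)→32920, (A,nl_idx)→98720, (C,nl)→128500, (A,merge)→160970 …(+1); best=11220 via (C,hash)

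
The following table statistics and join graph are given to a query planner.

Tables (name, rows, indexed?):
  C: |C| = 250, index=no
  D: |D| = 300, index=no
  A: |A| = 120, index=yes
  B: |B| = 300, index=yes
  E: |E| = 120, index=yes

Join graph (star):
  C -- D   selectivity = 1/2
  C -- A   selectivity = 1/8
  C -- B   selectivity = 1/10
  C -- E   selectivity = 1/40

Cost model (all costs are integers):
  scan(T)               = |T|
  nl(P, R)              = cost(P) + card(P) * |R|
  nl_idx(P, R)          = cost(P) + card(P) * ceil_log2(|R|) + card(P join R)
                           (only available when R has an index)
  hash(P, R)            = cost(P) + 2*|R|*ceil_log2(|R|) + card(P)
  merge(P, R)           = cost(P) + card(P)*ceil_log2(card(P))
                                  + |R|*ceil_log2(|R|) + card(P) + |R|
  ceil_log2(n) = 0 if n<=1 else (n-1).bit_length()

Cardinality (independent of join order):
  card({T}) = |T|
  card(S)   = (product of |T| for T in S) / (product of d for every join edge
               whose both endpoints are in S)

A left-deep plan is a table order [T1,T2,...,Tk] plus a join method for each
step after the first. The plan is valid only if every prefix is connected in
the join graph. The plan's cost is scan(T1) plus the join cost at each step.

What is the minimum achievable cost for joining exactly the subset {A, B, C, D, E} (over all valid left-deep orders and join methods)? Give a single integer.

Selinger DP over subsets of {A,B,C,D,E}:
  {C}: scan cost=250, card=250
  {D}: scan cost=300, card=300
  {A}: scan cost=120, card=120
  {B}: scan cost=300, card=300
  {E}: scan cost=120, card=120
  {CD}: card=37500; try (C,hash)→4600, (D,merge)→5500, (C,merge)→5550, (D,hash)→5900, (D,nl)→75250, (C,nl)→75300; best=4600 via (C,hash)
  {AC}: card=3750; try (A,hash)→2180, (C,merge)→3330, (A,merge)→3460, (C,hash)→4240, (A,nl_idx)→5750, (C,nl)→30120 …(+1); best=2180 via (A,hash)
  {BC}: card=7500; try (C,hash)→4600, (B,merge)→5500, (C,merge)→5550, (B,hash)→5900, (B,nl_idx)→10000, (B,nl)→75250 …(+1); best=4600 via (C,hash)
  {CE}: card=750; try (E,hash)→2180, (E,nl_idx)→2750, (C,merge)→3330, (E,merge)→3460, (C,hash)→4240, (C,nl)→30120 …(+1); best=2180 via (E,hash)
  {ACD}: card=562500; try (D,hash)→11330, (A,hash)→43780, (D,merge)→53930, (A,merge)→643060, (A,nl_idx)→829600, (D,nl)→1127180 …(+1); best=11330 via (D,hash)
  {BCD}: card=1125000; try (D,hash)→17500, (B,hash)→47500, (D,merge)→112600, (B,merge)→645100, (B,nl_idx)→1467100, (D,nl)→2254600 …(+1); best=17500 via (D,hash)
  {CDE}: card=112500; try (D,hash)→8330, (D,merge)→13430, (E,hash)→43780, (D,nl)→227180, (E,nl_idx)→379600, (E,merge)→643060 …(+1); best=8330 via (D,hash)
  {ABC}: card=112500; try (B,hash)→11330, (A,hash)→13780, (B,merge)→53930, (A,merge)→110560, (B,nl_idx)→148430, (A,nl_idx)→169600 …(+2); best=11330 via (B,hash)
  {ACE}: card=11250; try (A,hash)→4610, (E,hash)→7610, (A,merge)→11390, (A,nl_idx)→18680, (E,nl_idx)→39680, (E,merge)→51890 …(+2); best=4610 via (A,hash)
  {BCE}: card=22500; try (B,hash)→8330, (B,merge)→13430, (E,hash)→13780, (B,nl_idx)→31430, (E,nl_idx)→79600, (E,merge)→110560 …(+2); best=8330 via (B,hash)
  {ABCD}: card=16875000; try (D,hash)→129230, (B,hash)→579230, (A,hash)→1144180, (D,merge)→2039330, (B,merge)→11826830, (B,nl_idx)→21948830 …(+5); best=129230 via (D,hash)
  {ACDE}: card=1687500; try (D,hash)→21260, (A,hash)→122510, (D,merge)→176360, (E,hash)→575510, (A,merge)→2034290, (A,nl_idx)→2483330 …(+5); best=21260 via (D,hash)
  {BCDE}: card=3375000; try (D,hash)→36230, (B,hash)→126230, (D,merge)→371330, (E,hash)→1144180, (B,merge)→2036330, (B,nl_idx)→4395830 …(+5); best=36230 via (D,hash)
  {ABCE}: card=337500; try (B,hash)→21260, (A,hash)→32510, (E,hash)→125510, (B,merge)→176360, (A,merge)→369290, (B,nl_idx)→443360 …(+6); best=21260 via (B,hash)
  {ABCDE}: card=50625000; try (D,hash)→364160, (B,hash)→1714160, (A,hash)→3412910, (D,merge)→6774260, (E,hash)→17005910, (B,merge)→37149260 …(+9); best=364160 via (D,hash)

364160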